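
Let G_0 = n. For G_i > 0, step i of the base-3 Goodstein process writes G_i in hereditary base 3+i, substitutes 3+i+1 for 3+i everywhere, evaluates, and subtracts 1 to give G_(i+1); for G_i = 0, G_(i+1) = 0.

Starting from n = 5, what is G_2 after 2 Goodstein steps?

5 —HB3→ 3 + 2 —bump→ 4 + 2 = 6 —(−1)→ 5
5 —HB4→ 4 + 1 —bump→ 5 + 1 = 6 —(−1)→ 5

5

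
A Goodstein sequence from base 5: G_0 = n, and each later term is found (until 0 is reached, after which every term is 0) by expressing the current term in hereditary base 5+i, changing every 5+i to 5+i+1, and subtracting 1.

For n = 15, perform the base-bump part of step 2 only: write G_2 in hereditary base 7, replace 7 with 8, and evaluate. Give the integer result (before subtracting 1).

G_0=15  [base 5] 3·5  →[5↦6]→  3·6 = 18  −1 ⇒ G_1=17
G_1=17  [base 6] 2·6 + 5  →[6↦7]→  2·7 + 5 = 19  −1 ⇒ G_2=18
G_2=18  [base 7] 2·7 + 4  →[7↦8]→  2·8 + 4 = 20  −1 ⇒ G_3=19

20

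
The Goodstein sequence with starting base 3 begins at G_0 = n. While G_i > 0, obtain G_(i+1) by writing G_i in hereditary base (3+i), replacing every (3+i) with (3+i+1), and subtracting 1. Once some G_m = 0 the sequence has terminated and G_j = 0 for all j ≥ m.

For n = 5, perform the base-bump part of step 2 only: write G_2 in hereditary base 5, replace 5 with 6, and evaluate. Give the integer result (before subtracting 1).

G_0=5  [base 3] 3 + 2  →[3↦4]→  4 + 2 = 6  −1 ⇒ G_1=5
G_1=5  [base 4] 4 + 1  →[4↦5]→  5 + 1 = 6  −1 ⇒ G_2=5
G_2=5  [base 5] 5  →[5↦6]→  6 = 6  −1 ⇒ G_3=5

6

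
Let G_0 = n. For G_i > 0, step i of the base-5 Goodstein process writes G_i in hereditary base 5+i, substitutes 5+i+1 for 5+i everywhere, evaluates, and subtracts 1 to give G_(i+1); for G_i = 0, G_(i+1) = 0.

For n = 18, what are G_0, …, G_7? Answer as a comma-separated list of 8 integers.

18, 20, 22, 24, 26, 27, 28, 29

i=0: 18 = 3·5 + 3 (b=5); 5→6: 3·6 + 3 = 21; 21−1 = 20
i=1: 20 = 3·6 + 2 (b=6); 6→7: 3·7 + 2 = 23; 23−1 = 22
i=2: 22 = 3·7 + 1 (b=7); 7→8: 3·8 + 1 = 25; 25−1 = 24
i=3: 24 = 3·8 (b=8); 8→9: 3·9 = 27; 27−1 = 26
i=4: 26 = 2·9 + 8 (b=9); 9→10: 2·10 + 8 = 28; 28−1 = 27
i=5: 27 = 2·10 + 7 (b=10); 10→11: 2·11 + 7 = 29; 29−1 = 28
i=6: 28 = 2·11 + 6 (b=11); 11→12: 2·12 + 6 = 30; 30−1 = 29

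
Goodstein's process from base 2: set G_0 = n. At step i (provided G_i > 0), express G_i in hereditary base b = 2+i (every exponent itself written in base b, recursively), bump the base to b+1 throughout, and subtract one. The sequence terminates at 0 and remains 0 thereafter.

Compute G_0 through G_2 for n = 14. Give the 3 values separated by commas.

14, 110, 1281

[0] 14 ≡ 2^(2 + 1) + 2^2 + 2 (base 2). Lift 3: 111. −1: 110.
[1] 110 ≡ 3^(3 + 1) + 3^3 + 2 (base 3). Lift 4: 1282. −1: 1281.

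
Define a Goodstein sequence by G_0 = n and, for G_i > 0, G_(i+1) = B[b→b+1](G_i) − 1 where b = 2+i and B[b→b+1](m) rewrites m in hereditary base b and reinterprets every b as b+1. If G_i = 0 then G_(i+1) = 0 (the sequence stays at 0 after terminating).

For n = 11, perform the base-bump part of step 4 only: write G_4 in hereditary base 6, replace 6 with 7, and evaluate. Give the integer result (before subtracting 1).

5764802

[0] 11 ≡ 2^(2 + 1) + 2 + 1 (base 2). Lift 3: 85. −1: 84.
[1] 84 ≡ 3^(3 + 1) + 3 (base 3). Lift 4: 1028. −1: 1027.
[2] 1027 ≡ 4^(4 + 1) + 3 (base 4). Lift 5: 15628. −1: 15627.
[3] 15627 ≡ 5^(5 + 1) + 2 (base 5). Lift 6: 279938. −1: 279937.
[4] 279937 ≡ 6^(6 + 1) + 1 (base 6). Lift 7: 5764802. −1: 5764801.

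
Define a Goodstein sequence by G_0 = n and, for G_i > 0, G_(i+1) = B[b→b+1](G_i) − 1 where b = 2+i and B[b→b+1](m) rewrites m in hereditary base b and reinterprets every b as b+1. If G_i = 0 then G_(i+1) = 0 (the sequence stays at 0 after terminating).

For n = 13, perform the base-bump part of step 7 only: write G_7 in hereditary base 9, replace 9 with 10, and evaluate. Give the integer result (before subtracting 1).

100000003326

G_0=13  [base 2] 2^(2 + 1) + 2^2 + 1  →[2↦3]→  3^(3 + 1) + 3^3 + 1 = 109  −1 ⇒ G_1=108
G_1=108  [base 3] 3^(3 + 1) + 3^3  →[3↦4]→  4^(4 + 1) + 4^4 = 1280  −1 ⇒ G_2=1279
G_2=1279  [base 4] 4^(4 + 1) + 3·4^3 + 3·4^2 + 3·4 + 3  →[4↦5]→  5^(5 + 1) + 3·5^3 + 3·5^2 + 3·5 + 3 = 16093  −1 ⇒ G_3=16092
G_3=16092  [base 5] 5^(5 + 1) + 3·5^3 + 3·5^2 + 3·5 + 2  →[5↦6]→  6^(6 + 1) + 3·6^3 + 3·6^2 + 3·6 + 2 = 280712  −1 ⇒ G_4=280711
G_4=280711  [base 6] 6^(6 + 1) + 3·6^3 + 3·6^2 + 3·6 + 1  →[6↦7]→  7^(7 + 1) + 3·7^3 + 3·7^2 + 3·7 + 1 = 5765999  −1 ⇒ G_5=5765998
G_5=5765998  [base 7] 7^(7 + 1) + 3·7^3 + 3·7^2 + 3·7  →[7↦8]→  8^(8 + 1) + 3·8^3 + 3·8^2 + 3·8 = 134219480  −1 ⇒ G_6=134219479
G_6=134219479  [base 8] 8^(8 + 1) + 3·8^3 + 3·8^2 + 2·8 + 7  →[8↦9]→  9^(9 + 1) + 3·9^3 + 3·9^2 + 2·9 + 7 = 3486786856  −1 ⇒ G_7=3486786855
G_7=3486786855  [base 9] 9^(9 + 1) + 3·9^3 + 3·9^2 + 2·9 + 6  →[9↦10]→  10^(10 + 1) + 3·10^3 + 3·10^2 + 2·10 + 6 = 100000003326  −1 ⇒ G_8=100000003325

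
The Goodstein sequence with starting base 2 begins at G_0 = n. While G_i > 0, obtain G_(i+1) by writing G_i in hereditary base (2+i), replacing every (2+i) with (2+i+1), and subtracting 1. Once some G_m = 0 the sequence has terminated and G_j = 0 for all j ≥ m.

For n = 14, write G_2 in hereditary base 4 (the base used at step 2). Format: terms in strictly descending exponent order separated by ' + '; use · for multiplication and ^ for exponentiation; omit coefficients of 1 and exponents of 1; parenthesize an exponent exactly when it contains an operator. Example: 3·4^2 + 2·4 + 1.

4^(4 + 1) + 4^4 + 1

(0) 14|_2 = 2^(2 + 1) + 2^2 + 2 ↦ 3^(3 + 1) + 3^3 + 3|_3 = 111 ⇒ 110
(1) 110|_3 = 3^(3 + 1) + 3^3 + 2 ↦ 4^(4 + 1) + 4^4 + 2|_4 = 1282 ⇒ 1281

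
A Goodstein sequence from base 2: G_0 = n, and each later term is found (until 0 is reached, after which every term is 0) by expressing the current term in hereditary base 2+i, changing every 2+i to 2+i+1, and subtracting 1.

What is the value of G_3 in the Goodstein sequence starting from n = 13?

(0) 13|_2 = 2^(2 + 1) + 2^2 + 1 ↦ 3^(3 + 1) + 3^3 + 1|_3 = 109 ⇒ 108
(1) 108|_3 = 3^(3 + 1) + 3^3 ↦ 4^(4 + 1) + 4^4|_4 = 1280 ⇒ 1279
(2) 1279|_4 = 4^(4 + 1) + 3·4^3 + 3·4^2 + 3·4 + 3 ↦ 5^(5 + 1) + 3·5^3 + 3·5^2 + 3·5 + 3|_5 = 16093 ⇒ 16092
(3) 16092|_5 = 5^(5 + 1) + 3·5^3 + 3·5^2 + 3·5 + 2 ↦ 6^(6 + 1) + 3·6^3 + 3·6^2 + 3·6 + 2|_6 = 280712 ⇒ 280711

16092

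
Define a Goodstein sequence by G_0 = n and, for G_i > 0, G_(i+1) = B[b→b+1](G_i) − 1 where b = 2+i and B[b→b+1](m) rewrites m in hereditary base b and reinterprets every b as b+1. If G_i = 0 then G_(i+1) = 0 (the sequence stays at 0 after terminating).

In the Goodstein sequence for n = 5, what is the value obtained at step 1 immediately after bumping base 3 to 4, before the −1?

256

G_0=5  [base 2] 2^2 + 1  →[2↦3]→  3^3 + 1 = 28  −1 ⇒ G_1=27
G_1=27  [base 3] 3^3  →[3↦4]→  4^4 = 256  −1 ⇒ G_2=255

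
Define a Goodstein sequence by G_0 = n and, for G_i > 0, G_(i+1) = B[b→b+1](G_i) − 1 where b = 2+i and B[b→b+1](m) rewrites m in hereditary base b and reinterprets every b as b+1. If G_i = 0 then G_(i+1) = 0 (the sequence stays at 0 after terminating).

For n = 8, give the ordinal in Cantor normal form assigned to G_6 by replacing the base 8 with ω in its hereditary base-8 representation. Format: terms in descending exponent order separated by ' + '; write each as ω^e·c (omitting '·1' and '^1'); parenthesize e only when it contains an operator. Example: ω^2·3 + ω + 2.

i=0: 8 = 2^(2 + 1) (b=2); 2→3: 3^(3 + 1) = 81; 81−1 = 80
i=1: 80 = 2·3^3 + 2·3^2 + 2·3 + 2 (b=3); 3→4: 2·4^4 + 2·4^2 + 2·4 + 2 = 554; 554−1 = 553
i=2: 553 = 2·4^4 + 2·4^2 + 2·4 + 1 (b=4); 4→5: 2·5^5 + 2·5^2 + 2·5 + 1 = 6311; 6311−1 = 6310
i=3: 6310 = 2·5^5 + 2·5^2 + 2·5 (b=5); 5→6: 2·6^6 + 2·6^2 + 2·6 = 93396; 93396−1 = 93395
i=4: 93395 = 2·6^6 + 2·6^2 + 6 + 5 (b=6); 6→7: 2·7^7 + 2·7^2 + 7 + 5 = 1647196; 1647196−1 = 1647195
i=5: 1647195 = 2·7^7 + 2·7^2 + 7 + 4 (b=7); 7→8: 2·8^8 + 2·8^2 + 8 + 4 = 33554572; 33554572−1 = 33554571

ω^ω·2 + ω^2·2 + ω + 3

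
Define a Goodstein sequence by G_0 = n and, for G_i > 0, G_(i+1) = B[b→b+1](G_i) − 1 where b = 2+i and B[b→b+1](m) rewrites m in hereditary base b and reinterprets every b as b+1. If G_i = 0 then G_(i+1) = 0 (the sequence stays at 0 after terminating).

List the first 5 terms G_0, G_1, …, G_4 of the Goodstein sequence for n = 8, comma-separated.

8, 80, 553, 6310, 93395

step 0: 8 = 2^(2 + 1); sub 3 for 2: 3^(3 + 1); = 81; G_1 = 81−1 = 80
step 1: 80 = 2·3^3 + 2·3^2 + 2·3 + 2; sub 4 for 3: 2·4^4 + 2·4^2 + 2·4 + 2; = 554; G_2 = 554−1 = 553
step 2: 553 = 2·4^4 + 2·4^2 + 2·4 + 1; sub 5 for 4: 2·5^5 + 2·5^2 + 2·5 + 1; = 6311; G_3 = 6311−1 = 6310
step 3: 6310 = 2·5^5 + 2·5^2 + 2·5; sub 6 for 5: 2·6^6 + 2·6^2 + 2·6; = 93396; G_4 = 93396−1 = 93395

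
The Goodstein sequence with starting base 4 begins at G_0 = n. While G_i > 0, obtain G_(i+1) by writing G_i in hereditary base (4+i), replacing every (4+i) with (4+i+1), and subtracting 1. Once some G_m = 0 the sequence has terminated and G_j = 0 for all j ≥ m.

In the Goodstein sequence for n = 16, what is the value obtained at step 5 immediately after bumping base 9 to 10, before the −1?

16 —HB4→ 4^2 —bump→ 5^2 = 25 —(−1)→ 24
24 —HB5→ 4·5 + 4 —bump→ 4·6 + 4 = 28 —(−1)→ 27
27 —HB6→ 4·6 + 3 —bump→ 4·7 + 3 = 31 —(−1)→ 30
30 —HB7→ 4·7 + 2 —bump→ 4·8 + 2 = 34 —(−1)→ 33
33 —HB8→ 4·8 + 1 —bump→ 4·9 + 1 = 37 —(−1)→ 36
36 —HB9→ 4·9 —bump→ 4·10 = 40 —(−1)→ 39

40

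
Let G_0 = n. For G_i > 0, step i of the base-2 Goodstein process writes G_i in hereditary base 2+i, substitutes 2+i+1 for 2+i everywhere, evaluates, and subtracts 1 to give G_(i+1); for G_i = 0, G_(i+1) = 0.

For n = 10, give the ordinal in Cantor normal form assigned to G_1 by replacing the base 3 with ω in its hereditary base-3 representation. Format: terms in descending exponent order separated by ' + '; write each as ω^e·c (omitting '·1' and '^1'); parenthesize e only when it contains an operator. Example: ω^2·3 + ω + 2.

step 0: 10 = 2^(2 + 1) + 2; sub 3 for 2: 3^(3 + 1) + 3; = 84; G_1 = 84−1 = 83
step 1: 83 = 3^(3 + 1) + 2; sub 4 for 3: 4^(4 + 1) + 2; = 1026; G_2 = 1026−1 = 1025

ω^(ω + 1) + 2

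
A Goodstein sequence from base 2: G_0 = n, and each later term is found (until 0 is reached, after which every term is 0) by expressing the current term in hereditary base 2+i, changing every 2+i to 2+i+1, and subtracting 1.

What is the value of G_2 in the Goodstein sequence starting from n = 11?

i=0: 11 = 2^(2 + 1) + 2 + 1 (b=2); 2→3: 3^(3 + 1) + 3 + 1 = 85; 85−1 = 84
i=1: 84 = 3^(3 + 1) + 3 (b=3); 3→4: 4^(4 + 1) + 4 = 1028; 1028−1 = 1027

1027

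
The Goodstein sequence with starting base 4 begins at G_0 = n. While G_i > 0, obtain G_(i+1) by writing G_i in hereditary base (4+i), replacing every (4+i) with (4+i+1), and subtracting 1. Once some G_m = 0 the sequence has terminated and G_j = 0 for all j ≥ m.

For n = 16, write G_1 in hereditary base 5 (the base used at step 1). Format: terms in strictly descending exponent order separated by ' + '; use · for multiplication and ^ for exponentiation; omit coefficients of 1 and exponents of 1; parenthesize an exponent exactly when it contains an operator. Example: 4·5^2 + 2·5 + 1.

4·5 + 4

(0) 16|_4 = 4^2 ↦ 5^2|_5 = 25 ⇒ 24
(1) 24|_5 = 4·5 + 4 ↦ 4·6 + 4|_6 = 28 ⇒ 27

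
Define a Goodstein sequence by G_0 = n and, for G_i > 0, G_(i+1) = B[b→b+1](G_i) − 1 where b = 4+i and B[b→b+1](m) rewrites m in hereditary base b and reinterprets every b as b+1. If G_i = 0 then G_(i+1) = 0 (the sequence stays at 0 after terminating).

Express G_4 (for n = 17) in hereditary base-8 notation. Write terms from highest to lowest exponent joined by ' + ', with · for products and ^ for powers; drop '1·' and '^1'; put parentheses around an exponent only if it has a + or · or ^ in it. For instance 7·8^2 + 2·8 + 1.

5·8 + 3

base 4: 17 = 4^2 + 1; at 5: 5^2 + 1 = 26; next = 25
base 5: 25 = 5^2; at 6: 6^2 = 36; next = 35
base 6: 35 = 5·6 + 5; at 7: 5·7 + 5 = 40; next = 39
base 7: 39 = 5·7 + 4; at 8: 5·8 + 4 = 44; next = 43
base 8: 43 = 5·8 + 3; at 9: 5·9 + 3 = 48; next = 47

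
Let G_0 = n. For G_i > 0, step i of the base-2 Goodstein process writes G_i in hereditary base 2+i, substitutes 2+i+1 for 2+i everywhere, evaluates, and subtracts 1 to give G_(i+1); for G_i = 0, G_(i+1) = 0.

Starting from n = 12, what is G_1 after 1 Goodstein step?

12 —HB2→ 2^(2 + 1) + 2^2 —bump→ 3^(3 + 1) + 3^3 = 108 —(−1)→ 107
107 —HB3→ 3^(3 + 1) + 2·3^2 + 2·3 + 2 —bump→ 4^(4 + 1) + 2·4^2 + 2·4 + 2 = 1066 —(−1)→ 1065

107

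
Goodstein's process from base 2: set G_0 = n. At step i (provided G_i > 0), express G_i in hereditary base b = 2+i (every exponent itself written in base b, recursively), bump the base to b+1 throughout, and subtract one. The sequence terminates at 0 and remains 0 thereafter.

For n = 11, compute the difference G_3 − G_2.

14600

G_0=11  [base 2] 2^(2 + 1) + 2 + 1  →[2↦3]→  3^(3 + 1) + 3 + 1 = 85  −1 ⇒ G_1=84
G_1=84  [base 3] 3^(3 + 1) + 3  →[3↦4]→  4^(4 + 1) + 4 = 1028  −1 ⇒ G_2=1027
G_2=1027  [base 4] 4^(4 + 1) + 3  →[4↦5]→  5^(5 + 1) + 3 = 15628  −1 ⇒ G_3=15627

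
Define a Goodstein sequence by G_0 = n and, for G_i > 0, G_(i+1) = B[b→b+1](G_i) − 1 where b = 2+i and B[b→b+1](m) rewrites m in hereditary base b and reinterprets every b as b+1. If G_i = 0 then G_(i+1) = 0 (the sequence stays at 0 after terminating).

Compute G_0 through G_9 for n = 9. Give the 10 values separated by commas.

i=0: 9 = 2^(2 + 1) + 1 (b=2); 2→3: 3^(3 + 1) + 1 = 82; 82−1 = 81
i=1: 81 = 3^(3 + 1) (b=3); 3→4: 4^(4 + 1) = 1024; 1024−1 = 1023
i=2: 1023 = 3·4^4 + 3·4^3 + 3·4^2 + 3·4 + 3 (b=4); 4→5: 3·5^5 + 3·5^3 + 3·5^2 + 3·5 + 3 = 9843; 9843−1 = 9842
i=3: 9842 = 3·5^5 + 3·5^3 + 3·5^2 + 3·5 + 2 (b=5); 5→6: 3·6^6 + 3·6^3 + 3·6^2 + 3·6 + 2 = 140744; 140744−1 = 140743
i=4: 140743 = 3·6^6 + 3·6^3 + 3·6^2 + 3·6 + 1 (b=6); 6→7: 3·7^7 + 3·7^3 + 3·7^2 + 3·7 + 1 = 2471827; 2471827−1 = 2471826
i=5: 2471826 = 3·7^7 + 3·7^3 + 3·7^2 + 3·7 (b=7); 7→8: 3·8^8 + 3·8^3 + 3·8^2 + 3·8 = 50333400; 50333400−1 = 50333399
i=6: 50333399 = 3·8^8 + 3·8^3 + 3·8^2 + 2·8 + 7 (b=8); 8→9: 3·9^9 + 3·9^3 + 3·9^2 + 2·9 + 7 = 1162263922; 1162263922−1 = 1162263921
i=7: 1162263921 = 3·9^9 + 3·9^3 + 3·9^2 + 2·9 + 6 (b=9); 9→10: 3·10^10 + 3·10^3 + 3·10^2 + 2·10 + 6 = 30000003326; 30000003326−1 = 30000003325
i=8: 30000003325 = 3·10^10 + 3·10^3 + 3·10^2 + 2·10 + 5 (b=10); 10→11: 3·11^11 + 3·11^3 + 3·11^2 + 2·11 + 5 = 855935016216; 855935016216−1 = 855935016215

9, 81, 1023, 9842, 140743, 2471826, 50333399, 1162263921, 30000003325, 855935016215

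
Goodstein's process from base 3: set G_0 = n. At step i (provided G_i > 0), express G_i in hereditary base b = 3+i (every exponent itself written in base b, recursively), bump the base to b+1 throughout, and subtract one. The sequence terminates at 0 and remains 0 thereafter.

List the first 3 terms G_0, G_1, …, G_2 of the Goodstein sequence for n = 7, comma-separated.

i=0: 7 = 2·3 + 1 (b=3); 3→4: 2·4 + 1 = 9; 9−1 = 8
i=1: 8 = 2·4 (b=4); 4→5: 2·5 = 10; 10−1 = 9

7, 8, 9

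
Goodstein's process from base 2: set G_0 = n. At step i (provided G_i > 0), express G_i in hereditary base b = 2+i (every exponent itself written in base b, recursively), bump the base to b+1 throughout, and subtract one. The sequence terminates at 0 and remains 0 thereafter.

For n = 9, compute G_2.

base 2: 9 = 2^(2 + 1) + 1; at 3: 3^(3 + 1) + 1 = 82; next = 81
base 3: 81 = 3^(3 + 1); at 4: 4^(4 + 1) = 1024; next = 1023
base 4: 1023 = 3·4^4 + 3·4^3 + 3·4^2 + 3·4 + 3; at 5: 3·5^5 + 3·5^3 + 3·5^2 + 3·5 + 3 = 9843; next = 9842

1023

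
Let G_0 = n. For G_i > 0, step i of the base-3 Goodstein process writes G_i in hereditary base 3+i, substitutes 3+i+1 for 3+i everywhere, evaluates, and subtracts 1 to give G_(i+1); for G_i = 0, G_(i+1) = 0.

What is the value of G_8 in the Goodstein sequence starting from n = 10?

41

(0) 10|_3 = 3^2 + 1 ↦ 4^2 + 1|_4 = 17 ⇒ 16
(1) 16|_4 = 4^2 ↦ 5^2|_5 = 25 ⇒ 24
(2) 24|_5 = 4·5 + 4 ↦ 4·6 + 4|_6 = 28 ⇒ 27
(3) 27|_6 = 4·6 + 3 ↦ 4·7 + 3|_7 = 31 ⇒ 30
(4) 30|_7 = 4·7 + 2 ↦ 4·8 + 2|_8 = 34 ⇒ 33
(5) 33|_8 = 4·8 + 1 ↦ 4·9 + 1|_9 = 37 ⇒ 36
(6) 36|_9 = 4·9 ↦ 4·10|_10 = 40 ⇒ 39
(7) 39|_10 = 3·10 + 9 ↦ 3·11 + 9|_11 = 42 ⇒ 41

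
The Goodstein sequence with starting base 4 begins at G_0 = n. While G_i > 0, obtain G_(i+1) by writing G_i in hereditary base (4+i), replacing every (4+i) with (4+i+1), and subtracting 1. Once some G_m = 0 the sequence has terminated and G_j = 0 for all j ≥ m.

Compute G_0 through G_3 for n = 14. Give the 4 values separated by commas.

14, 16, 18, 20

G_0 = 14. HB_4(14) = 3·4 + 2. Bump = 17. G_1 = 16.
G_1 = 16. HB_5(16) = 3·5 + 1. Bump = 19. G_2 = 18.
G_2 = 18. HB_6(18) = 3·6. Bump = 21. G_3 = 20.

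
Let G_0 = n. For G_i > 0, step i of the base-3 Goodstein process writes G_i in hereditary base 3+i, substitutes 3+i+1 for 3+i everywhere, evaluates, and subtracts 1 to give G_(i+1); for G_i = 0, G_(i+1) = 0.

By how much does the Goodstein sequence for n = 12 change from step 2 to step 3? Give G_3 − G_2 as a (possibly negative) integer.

10

G_0=12  [base 3] 3^2 + 3  →[3↦4]→  4^2 + 4 = 20  −1 ⇒ G_1=19
G_1=19  [base 4] 4^2 + 3  →[4↦5]→  5^2 + 3 = 28  −1 ⇒ G_2=27
G_2=27  [base 5] 5^2 + 2  →[5↦6]→  6^2 + 2 = 38  −1 ⇒ G_3=37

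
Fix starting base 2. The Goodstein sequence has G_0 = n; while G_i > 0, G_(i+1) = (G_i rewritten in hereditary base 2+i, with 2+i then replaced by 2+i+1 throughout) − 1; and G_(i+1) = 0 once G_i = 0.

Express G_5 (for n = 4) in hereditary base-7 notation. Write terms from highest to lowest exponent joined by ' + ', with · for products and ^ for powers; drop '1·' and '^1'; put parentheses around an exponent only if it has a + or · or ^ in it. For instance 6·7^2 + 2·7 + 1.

2·7^2 + 7 + 4

[0] 4 ≡ 2^2 (base 2). Lift 3: 27. −1: 26.
[1] 26 ≡ 2·3^2 + 2·3 + 2 (base 3). Lift 4: 42. −1: 41.
[2] 41 ≡ 2·4^2 + 2·4 + 1 (base 4). Lift 5: 61. −1: 60.
[3] 60 ≡ 2·5^2 + 2·5 (base 5). Lift 6: 84. −1: 83.
[4] 83 ≡ 2·6^2 + 6 + 5 (base 6). Lift 7: 110. −1: 109.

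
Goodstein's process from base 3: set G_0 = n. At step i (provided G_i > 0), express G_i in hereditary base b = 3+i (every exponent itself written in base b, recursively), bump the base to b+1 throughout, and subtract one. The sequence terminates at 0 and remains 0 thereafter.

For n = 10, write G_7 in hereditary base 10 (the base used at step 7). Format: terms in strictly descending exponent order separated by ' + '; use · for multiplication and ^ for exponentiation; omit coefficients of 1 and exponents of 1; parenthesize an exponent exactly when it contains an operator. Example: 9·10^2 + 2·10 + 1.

i=0: 10 = 3^2 + 1 (b=3); 3→4: 4^2 + 1 = 17; 17−1 = 16
i=1: 16 = 4^2 (b=4); 4→5: 5^2 = 25; 25−1 = 24
i=2: 24 = 4·5 + 4 (b=5); 5→6: 4·6 + 4 = 28; 28−1 = 27
i=3: 27 = 4·6 + 3 (b=6); 6→7: 4·7 + 3 = 31; 31−1 = 30
i=4: 30 = 4·7 + 2 (b=7); 7→8: 4·8 + 2 = 34; 34−1 = 33
i=5: 33 = 4·8 + 1 (b=8); 8→9: 4·9 + 1 = 37; 37−1 = 36
i=6: 36 = 4·9 (b=9); 9→10: 4·10 = 40; 40−1 = 39

3·10 + 9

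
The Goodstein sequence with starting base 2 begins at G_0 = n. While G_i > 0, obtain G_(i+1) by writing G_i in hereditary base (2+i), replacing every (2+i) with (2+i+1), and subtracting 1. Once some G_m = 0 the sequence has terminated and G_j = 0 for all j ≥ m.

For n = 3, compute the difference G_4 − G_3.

-1

G_0=3  [base 2] 2 + 1  →[2↦3]→  3 + 1 = 4  −1 ⇒ G_1=3
G_1=3  [base 3] 3  →[3↦4]→  4 = 4  −1 ⇒ G_2=3
G_2=3  [base 4] 3  →[4↦5]→  3 = 3  −1 ⇒ G_3=2
G_3=2  [base 5] 2  →[5↦6]→  2 = 2  −1 ⇒ G_4=1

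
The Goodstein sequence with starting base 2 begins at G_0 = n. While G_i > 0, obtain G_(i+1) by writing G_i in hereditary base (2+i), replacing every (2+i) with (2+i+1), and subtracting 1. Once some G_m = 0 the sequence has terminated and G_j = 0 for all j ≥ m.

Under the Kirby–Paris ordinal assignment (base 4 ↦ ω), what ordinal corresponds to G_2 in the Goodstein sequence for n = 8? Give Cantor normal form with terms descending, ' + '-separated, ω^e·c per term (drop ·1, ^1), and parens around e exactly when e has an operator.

ω^ω·2 + ω^2·2 + ω·2 + 1

8 —HB2→ 2^(2 + 1) —bump→ 3^(3 + 1) = 81 —(−1)→ 80
80 —HB3→ 2·3^3 + 2·3^2 + 2·3 + 2 —bump→ 2·4^4 + 2·4^2 + 2·4 + 2 = 554 —(−1)→ 553
553 —HB4→ 2·4^4 + 2·4^2 + 2·4 + 1 —bump→ 2·5^5 + 2·5^2 + 2·5 + 1 = 6311 —(−1)→ 6310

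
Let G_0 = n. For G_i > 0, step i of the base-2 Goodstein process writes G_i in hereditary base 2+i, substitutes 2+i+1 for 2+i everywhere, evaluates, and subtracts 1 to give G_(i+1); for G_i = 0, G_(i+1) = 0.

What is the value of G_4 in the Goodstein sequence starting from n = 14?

326591

(0) 14|_2 = 2^(2 + 1) + 2^2 + 2 ↦ 3^(3 + 1) + 3^3 + 3|_3 = 111 ⇒ 110
(1) 110|_3 = 3^(3 + 1) + 3^3 + 2 ↦ 4^(4 + 1) + 4^4 + 2|_4 = 1282 ⇒ 1281
(2) 1281|_4 = 4^(4 + 1) + 4^4 + 1 ↦ 5^(5 + 1) + 5^5 + 1|_5 = 18751 ⇒ 18750
(3) 18750|_5 = 5^(5 + 1) + 5^5 ↦ 6^(6 + 1) + 6^6|_6 = 326592 ⇒ 326591
(4) 326591|_6 = 6^(6 + 1) + 5·6^5 + 5·6^4 + 5·6^3 + 5·6^2 + 5·6 + 5 ↦ 7^(7 + 1) + 5·7^5 + 5·7^4 + 5·7^3 + 5·7^2 + 5·7 + 5|_7 = 5862841 ⇒ 5862840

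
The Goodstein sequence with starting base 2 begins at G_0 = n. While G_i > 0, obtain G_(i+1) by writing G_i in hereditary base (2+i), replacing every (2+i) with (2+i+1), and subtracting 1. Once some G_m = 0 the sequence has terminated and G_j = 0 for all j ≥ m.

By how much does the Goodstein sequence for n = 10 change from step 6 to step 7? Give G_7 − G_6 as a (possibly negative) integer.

G_0 = 10. HB_2(10) = 2^(2 + 1) + 2. Bump = 84. G_1 = 83.
G_1 = 83. HB_3(83) = 3^(3 + 1) + 2. Bump = 1026. G_2 = 1025.
G_2 = 1025. HB_4(1025) = 4^(4 + 1) + 1. Bump = 15626. G_3 = 15625.
G_3 = 15625. HB_5(15625) = 5^(5 + 1). Bump = 279936. G_4 = 279935.
G_4 = 279935. HB_6(279935) = 5·6^6 + 5·6^5 + 5·6^4 + 5·6^3 + 5·6^2 + 5·6 + 5. Bump = 4215755. G_5 = 4215754.
G_5 = 4215754. HB_7(4215754) = 5·7^7 + 5·7^5 + 5·7^4 + 5·7^3 + 5·7^2 + 5·7 + 4. Bump = 84073324. G_6 = 84073323.
G_6 = 84073323. HB_8(84073323) = 5·8^8 + 5·8^5 + 5·8^4 + 5·8^3 + 5·8^2 + 5·8 + 3. Bump = 1937434593. G_7 = 1937434592.

1853361269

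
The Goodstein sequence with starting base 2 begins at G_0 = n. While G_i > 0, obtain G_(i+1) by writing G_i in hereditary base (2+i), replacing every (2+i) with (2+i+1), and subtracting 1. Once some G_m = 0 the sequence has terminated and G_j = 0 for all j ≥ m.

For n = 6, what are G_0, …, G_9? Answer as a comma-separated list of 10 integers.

G_0 = 6. HB_2(6) = 2^2 + 2. Bump = 30. G_1 = 29.
G_1 = 29. HB_3(29) = 3^3 + 2. Bump = 258. G_2 = 257.
G_2 = 257. HB_4(257) = 4^4 + 1. Bump = 3126. G_3 = 3125.
G_3 = 3125. HB_5(3125) = 5^5. Bump = 46656. G_4 = 46655.
G_4 = 46655. HB_6(46655) = 5·6^5 + 5·6^4 + 5·6^3 + 5·6^2 + 5·6 + 5. Bump = 98040. G_5 = 98039.
G_5 = 98039. HB_7(98039) = 5·7^5 + 5·7^4 + 5·7^3 + 5·7^2 + 5·7 + 4. Bump = 187244. G_6 = 187243.
G_6 = 187243. HB_8(187243) = 5·8^5 + 5·8^4 + 5·8^3 + 5·8^2 + 5·8 + 3. Bump = 332148. G_7 = 332147.
G_7 = 332147. HB_9(332147) = 5·9^5 + 5·9^4 + 5·9^3 + 5·9^2 + 5·9 + 2. Bump = 555552. G_8 = 555551.
G_8 = 555551. HB_10(555551) = 5·10^5 + 5·10^4 + 5·10^3 + 5·10^2 + 5·10 + 1. Bump = 885776. G_9 = 885775.

6, 29, 257, 3125, 46655, 98039, 187243, 332147, 555551, 885775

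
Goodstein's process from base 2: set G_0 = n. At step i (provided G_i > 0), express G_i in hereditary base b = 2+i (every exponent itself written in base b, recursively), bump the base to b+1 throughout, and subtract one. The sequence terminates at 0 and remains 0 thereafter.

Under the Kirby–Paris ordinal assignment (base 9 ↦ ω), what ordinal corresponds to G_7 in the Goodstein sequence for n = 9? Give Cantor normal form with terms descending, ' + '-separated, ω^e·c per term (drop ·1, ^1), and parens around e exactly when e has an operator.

ω^ω·3 + ω^3·3 + ω^2·3 + ω·2 + 6

G_0 = 9. HB_2(9) = 2^(2 + 1) + 1. Bump = 82. G_1 = 81.
G_1 = 81. HB_3(81) = 3^(3 + 1). Bump = 1024. G_2 = 1023.
G_2 = 1023. HB_4(1023) = 3·4^4 + 3·4^3 + 3·4^2 + 3·4 + 3. Bump = 9843. G_3 = 9842.
G_3 = 9842. HB_5(9842) = 3·5^5 + 3·5^3 + 3·5^2 + 3·5 + 2. Bump = 140744. G_4 = 140743.
G_4 = 140743. HB_6(140743) = 3·6^6 + 3·6^3 + 3·6^2 + 3·6 + 1. Bump = 2471827. G_5 = 2471826.
G_5 = 2471826. HB_7(2471826) = 3·7^7 + 3·7^3 + 3·7^2 + 3·7. Bump = 50333400. G_6 = 50333399.
G_6 = 50333399. HB_8(50333399) = 3·8^8 + 3·8^3 + 3·8^2 + 2·8 + 7. Bump = 1162263922. G_7 = 1162263921.
G_7 = 1162263921. HB_9(1162263921) = 3·9^9 + 3·9^3 + 3·9^2 + 2·9 + 6. Bump = 30000003326. G_8 = 30000003325.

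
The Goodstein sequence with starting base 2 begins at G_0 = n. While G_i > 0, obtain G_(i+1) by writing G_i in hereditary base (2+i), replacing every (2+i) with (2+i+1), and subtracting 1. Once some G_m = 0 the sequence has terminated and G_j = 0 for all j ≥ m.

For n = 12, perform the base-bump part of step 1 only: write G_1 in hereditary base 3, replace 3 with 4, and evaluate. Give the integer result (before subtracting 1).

12 —HB2→ 2^(2 + 1) + 2^2 —bump→ 3^(3 + 1) + 3^3 = 108 —(−1)→ 107
107 —HB3→ 3^(3 + 1) + 2·3^2 + 2·3 + 2 —bump→ 4^(4 + 1) + 2·4^2 + 2·4 + 2 = 1066 —(−1)→ 1065

1066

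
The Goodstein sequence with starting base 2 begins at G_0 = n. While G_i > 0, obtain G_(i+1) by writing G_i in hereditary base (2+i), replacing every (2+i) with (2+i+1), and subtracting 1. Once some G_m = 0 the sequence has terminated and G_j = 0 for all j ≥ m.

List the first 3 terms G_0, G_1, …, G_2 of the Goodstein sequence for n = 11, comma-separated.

G_0=11  [base 2] 2^(2 + 1) + 2 + 1  →[2↦3]→  3^(3 + 1) + 3 + 1 = 85  −1 ⇒ G_1=84
G_1=84  [base 3] 3^(3 + 1) + 3  →[3↦4]→  4^(4 + 1) + 4 = 1028  −1 ⇒ G_2=1027

11, 84, 1027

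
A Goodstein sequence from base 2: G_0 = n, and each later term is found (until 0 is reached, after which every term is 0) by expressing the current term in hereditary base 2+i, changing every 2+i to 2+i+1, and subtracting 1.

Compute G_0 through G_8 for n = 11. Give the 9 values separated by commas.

G_0 = 11. HB_2(11) = 2^(2 + 1) + 2 + 1. Bump = 85. G_1 = 84.
G_1 = 84. HB_3(84) = 3^(3 + 1) + 3. Bump = 1028. G_2 = 1027.
G_2 = 1027. HB_4(1027) = 4^(4 + 1) + 3. Bump = 15628. G_3 = 15627.
G_3 = 15627. HB_5(15627) = 5^(5 + 1) + 2. Bump = 279938. G_4 = 279937.
G_4 = 279937. HB_6(279937) = 6^(6 + 1) + 1. Bump = 5764802. G_5 = 5764801.
G_5 = 5764801. HB_7(5764801) = 7^(7 + 1). Bump = 134217728. G_6 = 134217727.
G_6 = 134217727. HB_8(134217727) = 7·8^8 + 7·8^7 + 7·8^6 + 7·8^5 + 7·8^4 + 7·8^3 + 7·8^2 + 7·8 + 7. Bump = 2749609303. G_7 = 2749609302.
G_7 = 2749609302. HB_9(2749609302) = 7·9^9 + 7·9^7 + 7·9^6 + 7·9^5 + 7·9^4 + 7·9^3 + 7·9^2 + 7·9 + 6. Bump = 70077777776. G_8 = 70077777775.

11, 84, 1027, 15627, 279937, 5764801, 134217727, 2749609302, 70077777775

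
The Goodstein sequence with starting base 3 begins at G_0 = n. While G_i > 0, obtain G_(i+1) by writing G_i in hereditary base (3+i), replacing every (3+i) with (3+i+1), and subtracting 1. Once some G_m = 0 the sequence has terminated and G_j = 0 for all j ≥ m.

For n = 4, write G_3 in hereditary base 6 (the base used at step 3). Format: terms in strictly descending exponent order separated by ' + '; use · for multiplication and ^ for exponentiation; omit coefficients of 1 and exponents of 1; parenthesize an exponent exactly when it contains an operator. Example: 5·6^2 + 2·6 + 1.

base 3: 4 = 3 + 1; at 4: 4 + 1 = 5; next = 4
base 4: 4 = 4; at 5: 5 = 5; next = 4
base 5: 4 = 4; at 6: 4 = 4; next = 3
base 6: 3 = 3; at 7: 3 = 3; next = 2

3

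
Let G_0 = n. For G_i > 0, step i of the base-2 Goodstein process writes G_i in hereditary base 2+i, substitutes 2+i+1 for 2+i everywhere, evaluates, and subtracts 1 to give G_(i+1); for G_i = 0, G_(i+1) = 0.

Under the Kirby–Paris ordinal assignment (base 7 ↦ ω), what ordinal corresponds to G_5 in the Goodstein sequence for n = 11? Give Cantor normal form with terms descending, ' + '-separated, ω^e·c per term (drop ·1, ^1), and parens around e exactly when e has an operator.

ω^(ω + 1)

base 2: 11 = 2^(2 + 1) + 2 + 1; at 3: 3^(3 + 1) + 3 + 1 = 85; next = 84
base 3: 84 = 3^(3 + 1) + 3; at 4: 4^(4 + 1) + 4 = 1028; next = 1027
base 4: 1027 = 4^(4 + 1) + 3; at 5: 5^(5 + 1) + 3 = 15628; next = 15627
base 5: 15627 = 5^(5 + 1) + 2; at 6: 6^(6 + 1) + 2 = 279938; next = 279937
base 6: 279937 = 6^(6 + 1) + 1; at 7: 7^(7 + 1) + 1 = 5764802; next = 5764801
base 7: 5764801 = 7^(7 + 1); at 8: 8^(8 + 1) = 134217728; next = 134217727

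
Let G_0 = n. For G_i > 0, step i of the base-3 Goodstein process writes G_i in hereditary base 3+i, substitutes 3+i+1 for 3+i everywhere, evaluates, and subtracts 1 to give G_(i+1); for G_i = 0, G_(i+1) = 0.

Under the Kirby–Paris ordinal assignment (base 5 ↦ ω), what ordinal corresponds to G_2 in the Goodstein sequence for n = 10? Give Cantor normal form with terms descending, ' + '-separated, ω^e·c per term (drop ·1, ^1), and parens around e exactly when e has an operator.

10 —HB3→ 3^2 + 1 —bump→ 4^2 + 1 = 17 —(−1)→ 16
16 —HB4→ 4^2 —bump→ 5^2 = 25 —(−1)→ 24
24 —HB5→ 4·5 + 4 —bump→ 4·6 + 4 = 28 —(−1)→ 27

ω·4 + 4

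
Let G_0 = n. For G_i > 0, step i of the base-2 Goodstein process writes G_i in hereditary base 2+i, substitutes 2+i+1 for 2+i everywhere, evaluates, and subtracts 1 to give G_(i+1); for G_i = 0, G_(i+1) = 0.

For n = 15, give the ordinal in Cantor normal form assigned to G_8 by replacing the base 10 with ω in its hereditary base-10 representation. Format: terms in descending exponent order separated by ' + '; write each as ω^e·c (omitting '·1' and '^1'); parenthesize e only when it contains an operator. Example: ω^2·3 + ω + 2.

i=0: 15 = 2^(2 + 1) + 2^2 + 2 + 1 (b=2); 2→3: 3^(3 + 1) + 3^3 + 3 + 1 = 112; 112−1 = 111
i=1: 111 = 3^(3 + 1) + 3^3 + 3 (b=3); 3→4: 4^(4 + 1) + 4^4 + 4 = 1284; 1284−1 = 1283
i=2: 1283 = 4^(4 + 1) + 4^4 + 3 (b=4); 4→5: 5^(5 + 1) + 5^5 + 3 = 18753; 18753−1 = 18752
i=3: 18752 = 5^(5 + 1) + 5^5 + 2 (b=5); 5→6: 6^(6 + 1) + 6^6 + 2 = 326594; 326594−1 = 326593
i=4: 326593 = 6^(6 + 1) + 6^6 + 1 (b=6); 6→7: 7^(7 + 1) + 7^7 + 1 = 6588345; 6588345−1 = 6588344
i=5: 6588344 = 7^(7 + 1) + 7^7 (b=7); 7→8: 8^(8 + 1) + 8^8 = 150994944; 150994944−1 = 150994943
i=6: 150994943 = 8^(8 + 1) + 7·8^7 + 7·8^6 + 7·8^5 + 7·8^4 + 7·8^3 + 7·8^2 + 7·8 + 7 (b=8); 8→9: 9^(9 + 1) + 7·9^7 + 7·9^6 + 7·9^5 + 7·9^4 + 7·9^3 + 7·9^2 + 7·9 + 7 = 3524450281; 3524450281−1 = 3524450280
i=7: 3524450280 = 9^(9 + 1) + 7·9^7 + 7·9^6 + 7·9^5 + 7·9^4 + 7·9^3 + 7·9^2 + 7·9 + 6 (b=9); 9→10: 10^(10 + 1) + 7·10^7 + 7·10^6 + 7·10^5 + 7·10^4 + 7·10^3 + 7·10^2 + 7·10 + 6 = 100077777776; 100077777776−1 = 100077777775

ω^(ω + 1) + ω^7·7 + ω^6·7 + ω^5·7 + ω^4·7 + ω^3·7 + ω^2·7 + ω·7 + 5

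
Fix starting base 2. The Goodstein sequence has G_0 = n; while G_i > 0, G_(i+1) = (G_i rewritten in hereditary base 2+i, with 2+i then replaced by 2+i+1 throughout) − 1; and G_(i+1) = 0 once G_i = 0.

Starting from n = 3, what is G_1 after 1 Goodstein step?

i=0: 3 = 2 + 1 (b=2); 2→3: 3 + 1 = 4; 4−1 = 3
i=1: 3 = 3 (b=3); 3→4: 4 = 4; 4−1 = 3

3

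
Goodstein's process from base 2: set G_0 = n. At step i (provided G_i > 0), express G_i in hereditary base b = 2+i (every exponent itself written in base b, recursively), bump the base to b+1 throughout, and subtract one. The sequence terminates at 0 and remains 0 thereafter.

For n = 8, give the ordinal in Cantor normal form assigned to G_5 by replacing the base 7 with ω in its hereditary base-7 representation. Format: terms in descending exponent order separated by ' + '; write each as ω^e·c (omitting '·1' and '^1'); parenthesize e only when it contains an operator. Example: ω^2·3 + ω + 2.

i=0: 8 = 2^(2 + 1) (b=2); 2→3: 3^(3 + 1) = 81; 81−1 = 80
i=1: 80 = 2·3^3 + 2·3^2 + 2·3 + 2 (b=3); 3→4: 2·4^4 + 2·4^2 + 2·4 + 2 = 554; 554−1 = 553
i=2: 553 = 2·4^4 + 2·4^2 + 2·4 + 1 (b=4); 4→5: 2·5^5 + 2·5^2 + 2·5 + 1 = 6311; 6311−1 = 6310
i=3: 6310 = 2·5^5 + 2·5^2 + 2·5 (b=5); 5→6: 2·6^6 + 2·6^2 + 2·6 = 93396; 93396−1 = 93395
i=4: 93395 = 2·6^6 + 2·6^2 + 6 + 5 (b=6); 6→7: 2·7^7 + 2·7^2 + 7 + 5 = 1647196; 1647196−1 = 1647195
i=5: 1647195 = 2·7^7 + 2·7^2 + 7 + 4 (b=7); 7→8: 2·8^8 + 2·8^2 + 8 + 4 = 33554572; 33554572−1 = 33554571

ω^ω·2 + ω^2·2 + ω + 4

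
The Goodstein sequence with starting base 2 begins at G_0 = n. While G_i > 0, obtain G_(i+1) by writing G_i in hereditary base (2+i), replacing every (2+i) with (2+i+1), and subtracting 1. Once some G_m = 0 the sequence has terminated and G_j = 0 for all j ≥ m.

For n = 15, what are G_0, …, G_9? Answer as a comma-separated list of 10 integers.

(0) 15|_2 = 2^(2 + 1) + 2^2 + 2 + 1 ↦ 3^(3 + 1) + 3^3 + 3 + 1|_3 = 112 ⇒ 111
(1) 111|_3 = 3^(3 + 1) + 3^3 + 3 ↦ 4^(4 + 1) + 4^4 + 4|_4 = 1284 ⇒ 1283
(2) 1283|_4 = 4^(4 + 1) + 4^4 + 3 ↦ 5^(5 + 1) + 5^5 + 3|_5 = 18753 ⇒ 18752
(3) 18752|_5 = 5^(5 + 1) + 5^5 + 2 ↦ 6^(6 + 1) + 6^6 + 2|_6 = 326594 ⇒ 326593
(4) 326593|_6 = 6^(6 + 1) + 6^6 + 1 ↦ 7^(7 + 1) + 7^7 + 1|_7 = 6588345 ⇒ 6588344
(5) 6588344|_7 = 7^(7 + 1) + 7^7 ↦ 8^(8 + 1) + 8^8|_8 = 150994944 ⇒ 150994943
(6) 150994943|_8 = 8^(8 + 1) + 7·8^7 + 7·8^6 + 7·8^5 + 7·8^4 + 7·8^3 + 7·8^2 + 7·8 + 7 ↦ 9^(9 + 1) + 7·9^7 + 7·9^6 + 7·9^5 + 7·9^4 + 7·9^3 + 7·9^2 + 7·9 + 7|_9 = 3524450281 ⇒ 3524450280
(7) 3524450280|_9 = 9^(9 + 1) + 7·9^7 + 7·9^6 + 7·9^5 + 7·9^4 + 7·9^3 + 7·9^2 + 7·9 + 6 ↦ 10^(10 + 1) + 7·10^7 + 7·10^6 + 7·10^5 + 7·10^4 + 7·10^3 + 7·10^2 + 7·10 + 6|_10 = 100077777776 ⇒ 100077777775
(8) 100077777775|_10 = 10^(10 + 1) + 7·10^7 + 7·10^6 + 7·10^5 + 7·10^4 + 7·10^3 + 7·10^2 + 7·10 + 5 ↦ 11^(11 + 1) + 7·11^7 + 7·11^6 + 7·11^5 + 7·11^4 + 7·11^3 + 7·11^2 + 7·11 + 5|_11 = 3138578427935 ⇒ 3138578427934

15, 111, 1283, 18752, 326593, 6588344, 150994943, 3524450280, 100077777775, 3138578427934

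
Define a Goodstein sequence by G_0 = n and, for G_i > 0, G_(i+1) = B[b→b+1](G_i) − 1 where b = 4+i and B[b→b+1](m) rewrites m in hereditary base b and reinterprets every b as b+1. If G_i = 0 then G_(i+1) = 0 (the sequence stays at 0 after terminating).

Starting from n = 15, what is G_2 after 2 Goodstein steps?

G_0=15  [base 4] 3·4 + 3  →[4↦5]→  3·5 + 3 = 18  −1 ⇒ G_1=17
G_1=17  [base 5] 3·5 + 2  →[5↦6]→  3·6 + 2 = 20  −1 ⇒ G_2=19
G_2=19  [base 6] 3·6 + 1  →[6↦7]→  3·7 + 1 = 22  −1 ⇒ G_3=21

19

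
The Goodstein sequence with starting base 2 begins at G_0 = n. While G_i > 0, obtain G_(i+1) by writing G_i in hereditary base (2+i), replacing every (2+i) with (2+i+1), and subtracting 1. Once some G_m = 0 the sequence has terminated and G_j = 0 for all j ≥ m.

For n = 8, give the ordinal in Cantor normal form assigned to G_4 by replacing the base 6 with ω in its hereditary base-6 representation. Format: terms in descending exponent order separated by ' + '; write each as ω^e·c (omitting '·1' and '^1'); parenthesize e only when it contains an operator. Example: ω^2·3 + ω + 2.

ω^ω·2 + ω^2·2 + ω + 5

G_0=8  [base 2] 2^(2 + 1)  →[2↦3]→  3^(3 + 1) = 81  −1 ⇒ G_1=80
G_1=80  [base 3] 2·3^3 + 2·3^2 + 2·3 + 2  →[3↦4]→  2·4^4 + 2·4^2 + 2·4 + 2 = 554  −1 ⇒ G_2=553
G_2=553  [base 4] 2·4^4 + 2·4^2 + 2·4 + 1  →[4↦5]→  2·5^5 + 2·5^2 + 2·5 + 1 = 6311  −1 ⇒ G_3=6310
G_3=6310  [base 5] 2·5^5 + 2·5^2 + 2·5  →[5↦6]→  2·6^6 + 2·6^2 + 2·6 = 93396  −1 ⇒ G_4=93395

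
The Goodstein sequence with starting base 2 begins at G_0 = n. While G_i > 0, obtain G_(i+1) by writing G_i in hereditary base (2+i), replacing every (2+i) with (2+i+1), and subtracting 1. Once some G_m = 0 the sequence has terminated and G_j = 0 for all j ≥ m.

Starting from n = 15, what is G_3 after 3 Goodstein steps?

18752

step 0: 15 = 2^(2 + 1) + 2^2 + 2 + 1; sub 3 for 2: 3^(3 + 1) + 3^3 + 3 + 1; = 112; G_1 = 112−1 = 111
step 1: 111 = 3^(3 + 1) + 3^3 + 3; sub 4 for 3: 4^(4 + 1) + 4^4 + 4; = 1284; G_2 = 1284−1 = 1283
step 2: 1283 = 4^(4 + 1) + 4^4 + 3; sub 5 for 4: 5^(5 + 1) + 5^5 + 3; = 18753; G_3 = 18753−1 = 18752
step 3: 18752 = 5^(5 + 1) + 5^5 + 2; sub 6 for 5: 6^(6 + 1) + 6^6 + 2; = 326594; G_4 = 326594−1 = 326593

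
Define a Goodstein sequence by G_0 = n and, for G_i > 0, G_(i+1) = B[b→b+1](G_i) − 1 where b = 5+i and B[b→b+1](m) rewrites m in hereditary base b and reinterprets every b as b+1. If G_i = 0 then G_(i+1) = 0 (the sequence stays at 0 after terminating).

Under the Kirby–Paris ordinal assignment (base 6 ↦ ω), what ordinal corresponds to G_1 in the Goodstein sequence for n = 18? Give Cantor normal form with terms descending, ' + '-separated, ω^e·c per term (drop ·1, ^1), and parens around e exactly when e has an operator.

ω·3 + 2

G_0 = 18. HB_5(18) = 3·5 + 3. Bump = 21. G_1 = 20.
G_1 = 20. HB_6(20) = 3·6 + 2. Bump = 23. G_2 = 22.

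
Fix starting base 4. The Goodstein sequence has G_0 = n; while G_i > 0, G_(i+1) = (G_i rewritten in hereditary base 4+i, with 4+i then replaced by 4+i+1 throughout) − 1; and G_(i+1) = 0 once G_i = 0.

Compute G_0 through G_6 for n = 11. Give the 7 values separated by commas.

11, 12, 13, 14, 15, 15, 15

step 0: 11 = 2·4 + 3; sub 5 for 4: 2·5 + 3; = 13; G_1 = 13−1 = 12
step 1: 12 = 2·5 + 2; sub 6 for 5: 2·6 + 2; = 14; G_2 = 14−1 = 13
step 2: 13 = 2·6 + 1; sub 7 for 6: 2·7 + 1; = 15; G_3 = 15−1 = 14
step 3: 14 = 2·7; sub 8 for 7: 2·8; = 16; G_4 = 16−1 = 15
step 4: 15 = 8 + 7; sub 9 for 8: 9 + 7; = 16; G_5 = 16−1 = 15
step 5: 15 = 9 + 6; sub 10 for 9: 10 + 6; = 16; G_6 = 16−1 = 15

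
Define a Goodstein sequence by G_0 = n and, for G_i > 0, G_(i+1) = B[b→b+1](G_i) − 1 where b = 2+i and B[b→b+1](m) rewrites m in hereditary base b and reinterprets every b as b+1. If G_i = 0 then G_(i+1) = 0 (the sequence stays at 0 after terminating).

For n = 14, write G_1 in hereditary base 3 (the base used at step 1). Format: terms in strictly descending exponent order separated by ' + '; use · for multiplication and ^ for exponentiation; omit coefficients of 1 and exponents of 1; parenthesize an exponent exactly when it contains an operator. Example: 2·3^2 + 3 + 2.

3^(3 + 1) + 3^3 + 2

G_0=14  [base 2] 2^(2 + 1) + 2^2 + 2  →[2↦3]→  3^(3 + 1) + 3^3 + 3 = 111  −1 ⇒ G_1=110
G_1=110  [base 3] 3^(3 + 1) + 3^3 + 2  →[3↦4]→  4^(4 + 1) + 4^4 + 2 = 1282  −1 ⇒ G_2=1281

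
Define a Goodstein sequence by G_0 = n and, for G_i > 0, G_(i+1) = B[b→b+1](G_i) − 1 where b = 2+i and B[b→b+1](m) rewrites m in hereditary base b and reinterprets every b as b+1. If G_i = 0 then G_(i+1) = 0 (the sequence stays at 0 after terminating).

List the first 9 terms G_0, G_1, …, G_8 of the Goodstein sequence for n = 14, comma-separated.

step 0: 14 = 2^(2 + 1) + 2^2 + 2; sub 3 for 2: 3^(3 + 1) + 3^3 + 3; = 111; G_1 = 111−1 = 110
step 1: 110 = 3^(3 + 1) + 3^3 + 2; sub 4 for 3: 4^(4 + 1) + 4^4 + 2; = 1282; G_2 = 1282−1 = 1281
step 2: 1281 = 4^(4 + 1) + 4^4 + 1; sub 5 for 4: 5^(5 + 1) + 5^5 + 1; = 18751; G_3 = 18751−1 = 18750
step 3: 18750 = 5^(5 + 1) + 5^5; sub 6 for 5: 6^(6 + 1) + 6^6; = 326592; G_4 = 326592−1 = 326591
step 4: 326591 = 6^(6 + 1) + 5·6^5 + 5·6^4 + 5·6^3 + 5·6^2 + 5·6 + 5; sub 7 for 6: 7^(7 + 1) + 5·7^5 + 5·7^4 + 5·7^3 + 5·7^2 + 5·7 + 5; = 5862841; G_5 = 5862841−1 = 5862840
step 5: 5862840 = 7^(7 + 1) + 5·7^5 + 5·7^4 + 5·7^3 + 5·7^2 + 5·7 + 4; sub 8 for 7: 8^(8 + 1) + 5·8^5 + 5·8^4 + 5·8^3 + 5·8^2 + 5·8 + 4; = 134404972; G_6 = 134404972−1 = 134404971
step 6: 134404971 = 8^(8 + 1) + 5·8^5 + 5·8^4 + 5·8^3 + 5·8^2 + 5·8 + 3; sub 9 for 8: 9^(9 + 1) + 5·9^5 + 5·9^4 + 5·9^3 + 5·9^2 + 5·9 + 3; = 3487116549; G_7 = 3487116549−1 = 3487116548
step 7: 3487116548 = 9^(9 + 1) + 5·9^5 + 5·9^4 + 5·9^3 + 5·9^2 + 5·9 + 2; sub 10 for 9: 10^(10 + 1) + 5·10^5 + 5·10^4 + 5·10^3 + 5·10^2 + 5·10 + 2; = 100000555552; G_8 = 100000555552−1 = 100000555551

14, 110, 1281, 18750, 326591, 5862840, 134404971, 3487116548, 100000555551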